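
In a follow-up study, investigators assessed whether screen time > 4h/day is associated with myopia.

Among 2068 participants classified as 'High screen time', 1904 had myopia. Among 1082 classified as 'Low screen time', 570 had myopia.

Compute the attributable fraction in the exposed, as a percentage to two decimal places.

42.78

From the description: a = 1904, b = 164, c = 570, d = 512.
Risk in exposed = 1904/2068 = 0.92070; risk in unexposed = 570/1082 = 0.52680.
RR = 0.92070/0.52680 = 1.74771
AR% = (RR − 1)/RR × 100 = (1.74771 − 1)/1.74771 × 100 = 42.7822%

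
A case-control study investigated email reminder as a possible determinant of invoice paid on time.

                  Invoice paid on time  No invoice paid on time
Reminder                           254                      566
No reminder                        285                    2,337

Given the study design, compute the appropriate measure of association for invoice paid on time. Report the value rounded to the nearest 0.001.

3.680

Cells: a = 254, b = 566, c = 285, d = 2337.
This is a case-control study: participants were sampled on outcome status, so risks in the source population cannot be estimated directly — relative risk is not valid here. The odds ratio is the appropriate measure.
OR = (a·d)/(b·c) = (254 × 2337) / (566 × 285) = 593598 / 161310 = 3.67986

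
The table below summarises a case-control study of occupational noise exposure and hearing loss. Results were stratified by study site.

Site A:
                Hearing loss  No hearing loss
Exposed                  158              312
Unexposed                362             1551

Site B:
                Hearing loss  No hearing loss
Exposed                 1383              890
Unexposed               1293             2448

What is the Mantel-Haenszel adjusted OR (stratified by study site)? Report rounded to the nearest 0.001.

OR_MH = Σ(aᵢdᵢ/nᵢ) / Σ(bᵢcᵢ/nᵢ), where nᵢ is the stratum total.
Stratum 1 (Site A): n = 2383; a·d/n = 158·1551/2383 = 102.8359; b·c/n = 312·362/2383 = 47.3957
Stratum 2 (Site B): n = 6014; a·d/n = 1383·2448/6014 = 562.9504; b·c/n = 890·1293/6014 = 191.3485
OR_MH = (102.8359 + 562.9504) / (47.3957 + 191.3485) = 665.7864 / 238.7442 = 2.78870

2.789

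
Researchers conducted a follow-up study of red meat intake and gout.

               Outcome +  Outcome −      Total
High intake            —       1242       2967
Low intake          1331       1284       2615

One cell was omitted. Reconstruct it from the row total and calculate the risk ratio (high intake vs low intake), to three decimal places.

1.142

The missing cell is in the exposed row: 2967 − 1242 = 1725.
So a = 1725, b = 1242, c = 1331, d = 1284.
RR = [a/(a+b)] / [c/(c+d)] = (1725/2967) / (1331/2615) = 0.58140/0.50899 = 1.14226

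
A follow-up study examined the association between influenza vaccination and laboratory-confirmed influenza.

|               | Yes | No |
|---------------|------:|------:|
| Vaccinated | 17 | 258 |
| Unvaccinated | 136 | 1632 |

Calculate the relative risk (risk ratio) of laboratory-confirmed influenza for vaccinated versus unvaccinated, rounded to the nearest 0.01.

Cells: a = 17, b = 258, c = 136, d = 1632.
Risk in exposed = 17/275 = 0.06182; risk in unexposed = 136/1768 = 0.07692.
RR = 0.06182 / 0.07692 = 0.80364
The risk is 20% lower among the exposed than among the unexposed.

0.80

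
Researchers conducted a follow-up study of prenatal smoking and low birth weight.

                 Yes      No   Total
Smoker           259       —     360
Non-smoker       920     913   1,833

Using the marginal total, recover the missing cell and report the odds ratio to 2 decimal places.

The missing cell is in the exposed row: 360 − 259 = 101.
So a = 259, b = 101, c = 920, d = 913.
OR = (a·d)/(b·c) = (259 × 913) / (101 × 920) = 236467 / 92920 = 2.54485

2.54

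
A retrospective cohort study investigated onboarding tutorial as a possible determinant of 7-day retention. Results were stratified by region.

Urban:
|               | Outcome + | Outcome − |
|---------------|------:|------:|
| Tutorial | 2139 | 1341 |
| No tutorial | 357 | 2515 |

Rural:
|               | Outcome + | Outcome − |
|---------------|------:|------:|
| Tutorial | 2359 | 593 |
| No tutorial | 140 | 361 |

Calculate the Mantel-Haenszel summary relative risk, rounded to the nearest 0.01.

RR_MH = Σ(aᵢ·n₀ᵢ/nᵢ) / Σ(cᵢ·n₁ᵢ/nᵢ), with n₁ᵢ = aᵢ+bᵢ (exposed), n₀ᵢ = cᵢ+dᵢ (unexposed), nᵢ = n₁ᵢ+n₀ᵢ.
Stratum 1 (Urban): n₁ = 3480, n₀ = 2872, n = 6352; a·n₀/n = 2139·2872/6352 = 967.1297; c·n₁/n = 357·3480/6352 = 195.5856
Stratum 2 (Rural): n₁ = 2952, n₀ = 501, n = 3453; a·n₀/n = 2359·501/3453 = 342.2702; c·n₁/n = 140·2952/3453 = 119.6872
RR_MH = (967.1297 + 342.2702) / (195.5856 + 119.6872) = 1309.3999 / 315.2729 = 4.15323

4.15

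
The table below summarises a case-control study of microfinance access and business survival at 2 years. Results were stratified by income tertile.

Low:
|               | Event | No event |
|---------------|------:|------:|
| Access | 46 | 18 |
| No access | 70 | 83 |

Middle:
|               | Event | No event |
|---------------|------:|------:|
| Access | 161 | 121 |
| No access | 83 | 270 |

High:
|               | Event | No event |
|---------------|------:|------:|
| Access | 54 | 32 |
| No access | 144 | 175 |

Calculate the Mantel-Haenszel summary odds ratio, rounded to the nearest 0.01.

OR_MH = Σ(aᵢdᵢ/nᵢ) / Σ(bᵢcᵢ/nᵢ), where nᵢ is the stratum total.
Stratum 1 (Low): n = 217; a·d/n = 46·83/217 = 17.5945; b·c/n = 18·70/217 = 5.8065
Stratum 2 (Middle): n = 635; a·d/n = 161·270/635 = 68.4567; b·c/n = 121·83/635 = 15.8157
Stratum 3 (High): n = 405; a·d/n = 54·175/405 = 23.3333; b·c/n = 32·144/405 = 11.3778
OR_MH = (17.5945 + 68.4567 + 23.3333) / (5.8065 + 15.8157 + 11.3778) = 109.3845 / 33.0000 = 3.31468

3.31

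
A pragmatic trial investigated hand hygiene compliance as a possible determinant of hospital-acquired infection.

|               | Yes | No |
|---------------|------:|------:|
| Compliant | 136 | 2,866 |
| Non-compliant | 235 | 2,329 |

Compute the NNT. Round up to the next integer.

22

Risk in treated group = 136/3002 = 0.04530; risk in control = 235/2564 = 0.09165.
Absolute risk reduction = 0.09165 − 0.04530 = 0.04635
NNT = 1 / ARR = 1 / 0.04635 = 21.575 → round up → 22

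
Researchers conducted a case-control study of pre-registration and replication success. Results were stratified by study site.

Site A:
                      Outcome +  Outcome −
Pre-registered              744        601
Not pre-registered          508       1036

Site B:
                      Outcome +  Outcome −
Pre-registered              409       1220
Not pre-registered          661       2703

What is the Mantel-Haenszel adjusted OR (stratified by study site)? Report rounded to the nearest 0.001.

OR_MH = Σ(aᵢdᵢ/nᵢ) / Σ(bᵢcᵢ/nᵢ), where nᵢ is the stratum total.
Stratum 1 (Site A): n = 2889; a·d/n = 744·1036/2889 = 266.7996; b·c/n = 601·508/2889 = 105.6795
Stratum 2 (Site B): n = 4993; a·d/n = 409·2703/4993 = 221.4154; b·c/n = 1220·661/4993 = 161.5101
OR_MH = (266.7996 + 221.4154) / (105.6795 + 161.5101) = 488.2150 / 267.1896 = 1.82722

1.827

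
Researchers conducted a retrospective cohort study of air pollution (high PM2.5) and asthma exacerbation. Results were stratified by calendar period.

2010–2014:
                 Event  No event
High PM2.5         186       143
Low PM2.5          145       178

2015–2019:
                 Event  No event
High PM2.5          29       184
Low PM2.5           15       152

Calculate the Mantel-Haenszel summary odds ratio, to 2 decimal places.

1.60

OR_MH = Σ(aᵢdᵢ/nᵢ) / Σ(bᵢcᵢ/nᵢ), where nᵢ is the stratum total.
Stratum 1 (2010–2014): n = 652; a·d/n = 186·178/652 = 50.7791; b·c/n = 143·145/652 = 31.8021
Stratum 2 (2015–2019): n = 380; a·d/n = 29·152/380 = 11.6000; b·c/n = 184·15/380 = 7.2632
OR_MH = (50.7791 + 11.6000) / (31.8021 + 7.2632) = 62.3791 / 39.0653 = 1.59679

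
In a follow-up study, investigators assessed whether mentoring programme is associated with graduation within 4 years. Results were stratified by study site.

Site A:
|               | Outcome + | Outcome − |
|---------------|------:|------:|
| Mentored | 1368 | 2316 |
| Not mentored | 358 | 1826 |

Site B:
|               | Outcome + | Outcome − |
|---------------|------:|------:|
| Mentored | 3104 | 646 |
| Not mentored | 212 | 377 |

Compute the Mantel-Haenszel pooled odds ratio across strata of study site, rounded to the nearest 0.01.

4.02

OR_MH = Σ(aᵢdᵢ/nᵢ) / Σ(bᵢcᵢ/nᵢ), where nᵢ is the stratum total.
Stratum 1 (Site A): n = 5868; a·d/n = 1368·1826/5868 = 425.6933; b·c/n = 2316·358/5868 = 141.2965
Stratum 2 (Site B): n = 4339; a·d/n = 3104·377/4339 = 269.6953; b·c/n = 646·212/4339 = 31.5630
OR_MH = (425.6933 + 269.6953) / (141.2965 + 31.5630) = 695.3886 / 172.8596 = 4.02285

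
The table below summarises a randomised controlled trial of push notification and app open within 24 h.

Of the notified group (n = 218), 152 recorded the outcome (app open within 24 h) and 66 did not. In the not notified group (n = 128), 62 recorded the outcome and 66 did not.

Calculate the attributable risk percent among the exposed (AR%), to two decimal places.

From the description: a = 152, b = 66, c = 62, d = 66.
Risk in exposed = 152/218 = 0.69725; risk in unexposed = 62/128 = 0.48438.
RR = 0.69725/0.48438 = 1.43948
AR% = (RR − 1)/RR × 100 = (1.43948 − 1)/1.43948 × 100 = 30.5304%

30.53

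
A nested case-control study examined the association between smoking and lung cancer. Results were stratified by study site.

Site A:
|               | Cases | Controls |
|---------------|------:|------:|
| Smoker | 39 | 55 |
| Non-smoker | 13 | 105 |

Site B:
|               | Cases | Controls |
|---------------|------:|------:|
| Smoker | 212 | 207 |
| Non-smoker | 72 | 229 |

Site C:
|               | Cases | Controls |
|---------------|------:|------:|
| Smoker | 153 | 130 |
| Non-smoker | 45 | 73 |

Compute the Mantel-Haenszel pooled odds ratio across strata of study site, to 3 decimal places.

OR_MH = Σ(aᵢdᵢ/nᵢ) / Σ(bᵢcᵢ/nᵢ), where nᵢ is the stratum total.
Stratum 1 (Site A): n = 212; a·d/n = 39·105/212 = 19.3160; b·c/n = 55·13/212 = 3.3726
Stratum 2 (Site B): n = 720; a·d/n = 212·229/720 = 67.4278; b·c/n = 207·72/720 = 20.7000
Stratum 3 (Site C): n = 401; a·d/n = 153·73/401 = 27.8529; b·c/n = 130·45/401 = 14.5885
OR_MH = (19.3160 + 67.4278 + 27.8529) / (3.3726 + 20.7000 + 14.5885) = 114.5967 / 38.6612 = 2.96413

2.964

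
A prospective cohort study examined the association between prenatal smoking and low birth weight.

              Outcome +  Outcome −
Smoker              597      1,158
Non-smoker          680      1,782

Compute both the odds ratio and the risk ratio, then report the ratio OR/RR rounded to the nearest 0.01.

Cells: a = 597, b = 1158, c = 680, d = 1782.
OR = (597·1782)/(1158·680) = 1063854/787440 = 1.35103
Risk in exposed = 597/1755 = 0.34017; risk in unexposed = 680/2462 = 0.27620; RR = 1.23162
OR/RR = 1.35103 / 1.23162 = 1.09695
The outcome is not rare, so the OR lies further from 1 than the RR.

1.10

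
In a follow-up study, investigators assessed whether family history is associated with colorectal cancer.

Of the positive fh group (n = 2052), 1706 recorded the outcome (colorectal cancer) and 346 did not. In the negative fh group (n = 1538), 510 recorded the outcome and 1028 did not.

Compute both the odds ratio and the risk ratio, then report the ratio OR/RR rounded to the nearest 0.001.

3.964

From the description: a = 1706, b = 346, c = 510, d = 1028.
OR = (1706·1028)/(346·510) = 1753768/176460 = 9.93861
Risk in exposed = 1706/2052 = 0.83138; risk in unexposed = 510/1538 = 0.33160; RR = 2.50719
OR/RR = 9.93861 / 2.50719 = 3.96404
The outcome is not rare, so the OR lies further from 1 than the RR.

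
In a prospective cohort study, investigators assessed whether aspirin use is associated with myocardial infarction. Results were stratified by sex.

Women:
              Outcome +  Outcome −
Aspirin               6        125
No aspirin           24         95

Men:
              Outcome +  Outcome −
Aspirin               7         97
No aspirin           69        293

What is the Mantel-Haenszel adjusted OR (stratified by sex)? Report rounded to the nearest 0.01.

OR_MH = Σ(aᵢdᵢ/nᵢ) / Σ(bᵢcᵢ/nᵢ), where nᵢ is the stratum total.
Stratum 1 (Women): n = 250; a·d/n = 6·95/250 = 2.2800; b·c/n = 125·24/250 = 12.0000
Stratum 2 (Men): n = 466; a·d/n = 7·293/466 = 4.4013; b·c/n = 97·69/466 = 14.3627
OR_MH = (2.2800 + 4.4013) / (12.0000 + 14.3627) = 6.6813 / 26.3627 = 0.25344

0.25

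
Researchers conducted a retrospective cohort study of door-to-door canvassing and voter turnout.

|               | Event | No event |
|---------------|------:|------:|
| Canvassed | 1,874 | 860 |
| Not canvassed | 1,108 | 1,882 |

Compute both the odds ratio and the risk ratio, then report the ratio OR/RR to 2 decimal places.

Cells: a = 1874, b = 860, c = 1108, d = 1882.
OR = (1874·1882)/(860·1108) = 3526868/952880 = 3.70127
Risk in exposed = 1874/2734 = 0.68544; risk in unexposed = 1108/2990 = 0.37057; RR = 1.84971
OR/RR = 3.70127 / 1.84971 = 2.00101
The outcome is not rare, so the OR lies further from 1 than the RR.

2.00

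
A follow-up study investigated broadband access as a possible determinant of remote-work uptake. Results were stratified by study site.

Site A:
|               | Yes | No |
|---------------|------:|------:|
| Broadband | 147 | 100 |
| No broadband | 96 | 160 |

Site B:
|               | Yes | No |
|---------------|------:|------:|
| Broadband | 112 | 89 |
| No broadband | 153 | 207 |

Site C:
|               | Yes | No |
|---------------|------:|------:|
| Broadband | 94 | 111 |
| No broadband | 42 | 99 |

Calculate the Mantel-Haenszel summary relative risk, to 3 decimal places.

1.458

RR_MH = Σ(aᵢ·n₀ᵢ/nᵢ) / Σ(cᵢ·n₁ᵢ/nᵢ), with n₁ᵢ = aᵢ+bᵢ (exposed), n₀ᵢ = cᵢ+dᵢ (unexposed), nᵢ = n₁ᵢ+n₀ᵢ.
Stratum 1 (Site A): n₁ = 247, n₀ = 256, n = 503; a·n₀/n = 147·256/503 = 74.8151; c·n₁/n = 96·247/503 = 47.1412
Stratum 2 (Site B): n₁ = 201, n₀ = 360, n = 561; a·n₀/n = 112·360/561 = 71.8717; c·n₁/n = 153·201/561 = 54.8182
Stratum 3 (Site C): n₁ = 205, n₀ = 141, n = 346; a·n₀/n = 94·141/346 = 38.3064; c·n₁/n = 42·205/346 = 24.8844
RR_MH = (74.8151 + 71.8717 + 38.3064) / (47.1412 + 54.8182 + 24.8844) = 184.9931 / 126.8437 = 1.45843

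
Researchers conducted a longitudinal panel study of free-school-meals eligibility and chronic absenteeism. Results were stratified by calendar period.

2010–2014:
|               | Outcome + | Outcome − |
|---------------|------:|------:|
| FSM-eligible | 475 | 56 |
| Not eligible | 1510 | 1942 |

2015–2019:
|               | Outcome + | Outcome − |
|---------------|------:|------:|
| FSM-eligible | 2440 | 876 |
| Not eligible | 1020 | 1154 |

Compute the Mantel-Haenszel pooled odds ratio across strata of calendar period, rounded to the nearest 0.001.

OR_MH = Σ(aᵢdᵢ/nᵢ) / Σ(bᵢcᵢ/nᵢ), where nᵢ is the stratum total.
Stratum 1 (2010–2014): n = 3983; a·d/n = 475·1942/3983 = 231.5968; b·c/n = 56·1510/3983 = 21.2302
Stratum 2 (2015–2019): n = 5490; a·d/n = 2440·1154/5490 = 512.8889; b·c/n = 876·1020/5490 = 162.7541
OR_MH = (231.5968 + 512.8889) / (21.2302 + 162.7541) = 744.4857 / 183.9843 = 4.04646

4.046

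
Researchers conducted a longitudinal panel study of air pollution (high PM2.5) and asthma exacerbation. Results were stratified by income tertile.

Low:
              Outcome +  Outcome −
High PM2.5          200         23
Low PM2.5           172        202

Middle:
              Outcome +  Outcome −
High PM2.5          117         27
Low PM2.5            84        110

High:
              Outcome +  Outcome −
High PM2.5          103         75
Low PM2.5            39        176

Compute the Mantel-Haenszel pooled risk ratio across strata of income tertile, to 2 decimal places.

2.11

RR_MH = Σ(aᵢ·n₀ᵢ/nᵢ) / Σ(cᵢ·n₁ᵢ/nᵢ), with n₁ᵢ = aᵢ+bᵢ (exposed), n₀ᵢ = cᵢ+dᵢ (unexposed), nᵢ = n₁ᵢ+n₀ᵢ.
Stratum 1 (Low): n₁ = 223, n₀ = 374, n = 597; a·n₀/n = 200·374/597 = 125.2931; c·n₁/n = 172·223/597 = 64.2479
Stratum 2 (Middle): n₁ = 144, n₀ = 194, n = 338; a·n₀/n = 117·194/338 = 67.1538; c·n₁/n = 84·144/338 = 35.7870
Stratum 3 (High): n₁ = 178, n₀ = 215, n = 393; a·n₀/n = 103·215/393 = 56.3486; c·n₁/n = 39·178/393 = 17.6641
RR_MH = (125.2931 + 67.1538 + 56.3486) / (64.2479 + 35.7870 + 17.6641) = 248.7956 / 117.6990 = 2.11383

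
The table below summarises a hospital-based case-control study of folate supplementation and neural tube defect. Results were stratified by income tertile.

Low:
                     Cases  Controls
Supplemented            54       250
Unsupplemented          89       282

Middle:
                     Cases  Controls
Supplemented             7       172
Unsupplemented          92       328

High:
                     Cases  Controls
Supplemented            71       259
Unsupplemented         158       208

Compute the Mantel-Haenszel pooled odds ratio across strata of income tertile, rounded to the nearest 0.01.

0.40

OR_MH = Σ(aᵢdᵢ/nᵢ) / Σ(bᵢcᵢ/nᵢ), where nᵢ is the stratum total.
Stratum 1 (Low): n = 675; a·d/n = 54·282/675 = 22.5600; b·c/n = 250·89/675 = 32.9630
Stratum 2 (Middle): n = 599; a·d/n = 7·328/599 = 3.8331; b·c/n = 172·92/599 = 26.4174
Stratum 3 (High): n = 696; a·d/n = 71·208/696 = 21.2184; b·c/n = 259·158/696 = 58.7960
OR_MH = (22.5600 + 3.8331 + 21.2184) / (32.9630 + 26.4174 + 58.7960) = 47.6114 / 118.1763 = 0.40288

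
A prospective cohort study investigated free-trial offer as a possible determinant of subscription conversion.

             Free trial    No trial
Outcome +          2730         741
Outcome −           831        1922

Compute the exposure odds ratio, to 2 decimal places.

Reading the table with exposure as columns: a = 2730 (Free trial, case), b = 831 (Free trial, non-case), c = 741 (No trial, case), d = 1922.
OR = (a·d)/(b·c) = (2730 × 1922) / (831 × 741) = 5247060 / 615771 = 8.52112
The odds of subscription conversion are about 8.52 times as high in the free trial group.

8.52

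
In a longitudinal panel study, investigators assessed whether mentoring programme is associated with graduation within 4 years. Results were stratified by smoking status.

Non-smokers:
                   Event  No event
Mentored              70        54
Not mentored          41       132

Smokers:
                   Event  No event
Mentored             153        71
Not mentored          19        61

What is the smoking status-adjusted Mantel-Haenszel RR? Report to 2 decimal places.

2.60

RR_MH = Σ(aᵢ·n₀ᵢ/nᵢ) / Σ(cᵢ·n₁ᵢ/nᵢ), with n₁ᵢ = aᵢ+bᵢ (exposed), n₀ᵢ = cᵢ+dᵢ (unexposed), nᵢ = n₁ᵢ+n₀ᵢ.
Stratum 1 (Non-smokers): n₁ = 124, n₀ = 173, n = 297; a·n₀/n = 70·173/297 = 40.7744; c·n₁/n = 41·124/297 = 17.1178
Stratum 2 (Smokers): n₁ = 224, n₀ = 80, n = 304; a·n₀/n = 153·80/304 = 40.2632; c·n₁/n = 19·224/304 = 14.0000
RR_MH = (40.7744 + 40.2632) / (17.1178 + 14.0000) = 81.0376 / 31.1178 = 2.60422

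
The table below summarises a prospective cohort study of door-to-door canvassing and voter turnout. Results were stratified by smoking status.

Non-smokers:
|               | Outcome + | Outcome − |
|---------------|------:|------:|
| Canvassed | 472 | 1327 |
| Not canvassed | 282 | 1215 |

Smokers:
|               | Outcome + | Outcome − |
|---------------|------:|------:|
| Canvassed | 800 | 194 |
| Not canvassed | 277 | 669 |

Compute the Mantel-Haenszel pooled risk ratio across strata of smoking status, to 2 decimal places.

2.04

RR_MH = Σ(aᵢ·n₀ᵢ/nᵢ) / Σ(cᵢ·n₁ᵢ/nᵢ), with n₁ᵢ = aᵢ+bᵢ (exposed), n₀ᵢ = cᵢ+dᵢ (unexposed), nᵢ = n₁ᵢ+n₀ᵢ.
Stratum 1 (Non-smokers): n₁ = 1799, n₀ = 1497, n = 3296; a·n₀/n = 472·1497/3296 = 214.3762; c·n₁/n = 282·1799/3296 = 153.9193
Stratum 2 (Smokers): n₁ = 994, n₀ = 946, n = 1940; a·n₀/n = 800·946/1940 = 390.1031; c·n₁/n = 277·994/1940 = 141.9268
RR_MH = (214.3762 + 390.1031) / (153.9193 + 141.9268) = 604.4793 / 295.8461 = 2.04322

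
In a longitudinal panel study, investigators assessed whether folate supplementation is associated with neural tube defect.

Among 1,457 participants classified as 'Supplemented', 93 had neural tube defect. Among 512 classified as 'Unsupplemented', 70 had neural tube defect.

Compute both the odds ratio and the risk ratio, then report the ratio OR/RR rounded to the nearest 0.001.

0.922

From the description: a = 93, b = 1364, c = 70, d = 442.
OR = (93·442)/(1364·70) = 41106/95480 = 0.43052
Risk in exposed = 93/1457 = 0.06383; risk in unexposed = 70/512 = 0.13672; RR = 0.46687
OR/RR = 0.43052 / 0.46687 = 0.92214
The outcome is not rare, so the OR lies further from 1 than the RR.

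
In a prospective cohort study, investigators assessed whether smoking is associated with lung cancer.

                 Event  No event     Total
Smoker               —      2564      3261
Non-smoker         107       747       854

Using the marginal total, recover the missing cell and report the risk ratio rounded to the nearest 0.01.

The missing cell is in the exposed row: 3261 − 2564 = 697.
So a = 697, b = 2564, c = 107, d = 747.
RR = [a/(a+b)] / [c/(c+d)] = (697/3261) / (107/854) = 0.21374/0.12529 = 1.70591

1.71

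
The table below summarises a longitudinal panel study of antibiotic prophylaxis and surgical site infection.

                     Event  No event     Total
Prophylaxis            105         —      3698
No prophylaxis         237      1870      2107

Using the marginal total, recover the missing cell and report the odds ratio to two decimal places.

The missing cell is in the exposed row: 3698 − 105 = 3593.
So a = 105, b = 3593, c = 237, d = 1870.
OR = (a·d)/(b·c) = (105 × 1870) / (3593 × 237) = 196350 / 851541 = 0.23058

0.23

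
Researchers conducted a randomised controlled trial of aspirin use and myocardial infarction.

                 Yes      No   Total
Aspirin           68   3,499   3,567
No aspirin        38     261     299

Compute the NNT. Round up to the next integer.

Risk in treated group = 68/3567 = 0.01906; risk in control = 38/299 = 0.12709.
Absolute risk reduction = 0.12709 − 0.01906 = 0.10803
NNT = 1 / ARR = 1 / 0.10803 = 9.257 → round up → 10

10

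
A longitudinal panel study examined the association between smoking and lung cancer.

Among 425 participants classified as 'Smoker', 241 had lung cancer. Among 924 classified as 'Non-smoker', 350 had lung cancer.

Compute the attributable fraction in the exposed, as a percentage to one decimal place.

33.2

From the description: a = 241, b = 184, c = 350, d = 574.
Risk in exposed = 241/425 = 0.56706; risk in unexposed = 350/924 = 0.37879.
RR = 0.56706/0.37879 = 1.49704
AR% = (RR − 1)/RR × 100 = (1.49704 − 1)/1.49704 × 100 = 33.2013%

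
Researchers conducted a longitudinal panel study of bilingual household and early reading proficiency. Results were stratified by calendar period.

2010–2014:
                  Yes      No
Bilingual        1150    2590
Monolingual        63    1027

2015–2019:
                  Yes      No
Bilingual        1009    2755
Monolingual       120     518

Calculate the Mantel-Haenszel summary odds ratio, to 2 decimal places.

3.34

OR_MH = Σ(aᵢdᵢ/nᵢ) / Σ(bᵢcᵢ/nᵢ), where nᵢ is the stratum total.
Stratum 1 (2010–2014): n = 4830; a·d/n = 1150·1027/4830 = 244.5238; b·c/n = 2590·63/4830 = 33.7826
Stratum 2 (2015–2019): n = 4402; a·d/n = 1009·518/4402 = 118.7328; b·c/n = 2755·120/4402 = 75.1022
OR_MH = (244.5238 + 118.7328) / (33.7826 + 75.1022) = 363.2567 / 108.8848 = 3.33615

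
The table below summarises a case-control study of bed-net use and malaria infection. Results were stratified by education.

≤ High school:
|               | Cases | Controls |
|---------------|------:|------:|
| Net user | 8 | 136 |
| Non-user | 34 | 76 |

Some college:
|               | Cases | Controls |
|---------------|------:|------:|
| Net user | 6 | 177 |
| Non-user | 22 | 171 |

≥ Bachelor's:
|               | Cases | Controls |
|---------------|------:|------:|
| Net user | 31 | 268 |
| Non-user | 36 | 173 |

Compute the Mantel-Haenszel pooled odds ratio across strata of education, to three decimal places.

0.330

OR_MH = Σ(aᵢdᵢ/nᵢ) / Σ(bᵢcᵢ/nᵢ), where nᵢ is the stratum total.
Stratum 1 (≤ High school): n = 254; a·d/n = 8·76/254 = 2.3937; b·c/n = 136·34/254 = 18.2047
Stratum 2 (Some college): n = 376; a·d/n = 6·171/376 = 2.7287; b·c/n = 177·22/376 = 10.3564
Stratum 3 (≥ Bachelor's): n = 508; a·d/n = 31·173/508 = 10.5571; b·c/n = 268·36/508 = 18.9921
OR_MH = (2.3937 + 2.7287 + 10.5571) / (18.2047 + 10.3564 + 18.9921) = 15.6795 / 47.5532 = 0.32973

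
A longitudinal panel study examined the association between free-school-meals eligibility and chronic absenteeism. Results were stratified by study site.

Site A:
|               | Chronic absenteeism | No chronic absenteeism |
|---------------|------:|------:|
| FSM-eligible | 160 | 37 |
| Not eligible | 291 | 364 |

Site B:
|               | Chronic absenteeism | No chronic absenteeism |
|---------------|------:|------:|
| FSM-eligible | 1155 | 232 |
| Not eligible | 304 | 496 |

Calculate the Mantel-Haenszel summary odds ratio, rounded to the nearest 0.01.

7.36

OR_MH = Σ(aᵢdᵢ/nᵢ) / Σ(bᵢcᵢ/nᵢ), where nᵢ is the stratum total.
Stratum 1 (Site A): n = 852; a·d/n = 160·364/852 = 68.3568; b·c/n = 37·291/852 = 12.6373
Stratum 2 (Site B): n = 2187; a·d/n = 1155·496/2187 = 261.9479; b·c/n = 232·304/2187 = 32.2487
OR_MH = (68.3568 + 261.9479) / (12.6373 + 32.2487) = 330.3047 / 44.8861 = 7.35874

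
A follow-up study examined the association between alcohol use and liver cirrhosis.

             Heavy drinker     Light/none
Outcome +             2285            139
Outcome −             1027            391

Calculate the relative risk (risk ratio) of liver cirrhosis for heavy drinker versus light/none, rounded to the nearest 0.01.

2.63

Reading the table with exposure as columns: a = 2285 (Heavy drinker, case), b = 1027 (Heavy drinker, non-case), c = 139 (Light/none, case), d = 391.
Risk in exposed = 2285/3312 = 0.68992; risk in unexposed = 139/530 = 0.26226.
RR = 0.68992 / 0.26226 = 2.63061
The risk among the exposed is 2.63 times that among the unexposed.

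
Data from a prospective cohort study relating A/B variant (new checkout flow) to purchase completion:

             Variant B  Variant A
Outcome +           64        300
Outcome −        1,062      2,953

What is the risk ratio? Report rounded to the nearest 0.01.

Reading the table with exposure as columns: a = 64 (Variant B, case), b = 1062 (Variant B, non-case), c = 300 (Variant A, case), d = 2953.
Risk in exposed = 64/1126 = 0.05684; risk in unexposed = 300/3253 = 0.09222.
RR = 0.05684 / 0.09222 = 0.61632
The risk is 38% lower among the exposed than among the unexposed.

0.62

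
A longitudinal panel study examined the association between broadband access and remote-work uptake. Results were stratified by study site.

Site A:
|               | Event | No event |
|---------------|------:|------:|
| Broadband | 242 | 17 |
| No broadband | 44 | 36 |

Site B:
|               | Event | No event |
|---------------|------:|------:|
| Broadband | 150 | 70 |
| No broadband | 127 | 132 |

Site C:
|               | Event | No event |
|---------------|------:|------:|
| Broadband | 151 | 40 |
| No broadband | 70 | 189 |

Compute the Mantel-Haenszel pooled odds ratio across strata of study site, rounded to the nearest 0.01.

4.83

OR_MH = Σ(aᵢdᵢ/nᵢ) / Σ(bᵢcᵢ/nᵢ), where nᵢ is the stratum total.
Stratum 1 (Site A): n = 339; a·d/n = 242·36/339 = 25.6991; b·c/n = 17·44/339 = 2.2065
Stratum 2 (Site B): n = 479; a·d/n = 150·132/479 = 41.3361; b·c/n = 70·127/479 = 18.5595
Stratum 3 (Site C): n = 450; a·d/n = 151·189/450 = 63.4200; b·c/n = 40·70/450 = 6.2222
OR_MH = (25.6991 + 41.3361 + 63.4200) / (2.2065 + 18.5595 + 6.2222) = 130.4552 / 26.9882 = 4.83379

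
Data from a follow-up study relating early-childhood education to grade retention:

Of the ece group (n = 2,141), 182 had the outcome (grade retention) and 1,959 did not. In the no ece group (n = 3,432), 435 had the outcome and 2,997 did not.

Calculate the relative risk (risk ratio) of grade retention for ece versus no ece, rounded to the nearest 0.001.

From the description: a = 182, b = 1959, c = 435, d = 2997.
Risk in exposed = 182/2141 = 0.08501; risk in unexposed = 435/3432 = 0.12675.
RR = 0.08501 / 0.12675 = 0.67068
The risk is 33% lower among the exposed than among the unexposed.

0.671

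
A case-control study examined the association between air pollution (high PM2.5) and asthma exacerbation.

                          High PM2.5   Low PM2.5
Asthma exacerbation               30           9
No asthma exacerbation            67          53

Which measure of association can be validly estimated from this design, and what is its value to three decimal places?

Reading the table with exposure as columns: a = 30 (High PM2.5, case), b = 67 (High PM2.5, non-case), c = 9 (Low PM2.5, case), d = 53.
This is a case-control study: participants were sampled on outcome status, so risks in the source population cannot be estimated directly — relative risk is not valid here. The odds ratio is the appropriate measure.
OR = (a·d)/(b·c) = (30 × 53) / (67 × 9) = 1590 / 603 = 2.63682

2.637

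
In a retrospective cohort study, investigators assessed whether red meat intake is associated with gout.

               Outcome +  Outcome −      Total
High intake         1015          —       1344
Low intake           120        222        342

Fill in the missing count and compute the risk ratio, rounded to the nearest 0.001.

The missing cell is in the exposed row: 1344 − 1015 = 329.
So a = 1015, b = 329, c = 120, d = 222.
RR = [a/(a+b)] / [c/(c+d)] = (1015/1344) / (120/342) = 0.75521/0.35088 = 2.15234

2.152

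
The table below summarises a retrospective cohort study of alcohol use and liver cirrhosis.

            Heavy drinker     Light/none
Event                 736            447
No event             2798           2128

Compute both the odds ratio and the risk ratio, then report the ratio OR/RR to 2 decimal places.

Reading the table with exposure as columns: a = 736 (Heavy drinker, case), b = 2798 (Heavy drinker, non-case), c = 447 (Light/none, case), d = 2128.
OR = (736·2128)/(2798·447) = 1566208/1250706 = 1.25226
Risk in exposed = 736/3534 = 0.20826; risk in unexposed = 447/2575 = 0.17359; RR = 1.19972
OR/RR = 1.25226 / 1.19972 = 1.04379
The outcome is not rare, so the OR lies further from 1 than the RR.

1.04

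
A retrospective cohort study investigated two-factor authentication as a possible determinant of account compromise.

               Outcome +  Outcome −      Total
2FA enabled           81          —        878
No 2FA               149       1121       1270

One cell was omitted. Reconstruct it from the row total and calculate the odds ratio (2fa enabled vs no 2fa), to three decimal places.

0.765

The missing cell is in the exposed row: 878 − 81 = 797.
So a = 81, b = 797, c = 149, d = 1121.
OR = (a·d)/(b·c) = (81 × 1121) / (797 × 149) = 90801 / 118753 = 0.76462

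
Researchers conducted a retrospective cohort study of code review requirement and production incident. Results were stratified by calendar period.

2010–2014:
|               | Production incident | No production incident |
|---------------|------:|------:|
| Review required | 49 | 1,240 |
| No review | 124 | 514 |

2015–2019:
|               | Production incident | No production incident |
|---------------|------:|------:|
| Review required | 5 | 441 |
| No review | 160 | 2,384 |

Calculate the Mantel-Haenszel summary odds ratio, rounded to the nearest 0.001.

OR_MH = Σ(aᵢdᵢ/nᵢ) / Σ(bᵢcᵢ/nᵢ), where nᵢ is the stratum total.
Stratum 1 (2010–2014): n = 1927; a·d/n = 49·514/1927 = 13.0701; b·c/n = 1240·124/1927 = 79.7924
Stratum 2 (2015–2019): n = 2990; a·d/n = 5·2384/2990 = 3.9866; b·c/n = 441·160/2990 = 23.5987
OR_MH = (13.0701 + 3.9866) / (79.7924 + 23.5987) = 17.0567 / 103.3911 = 0.16497

0.165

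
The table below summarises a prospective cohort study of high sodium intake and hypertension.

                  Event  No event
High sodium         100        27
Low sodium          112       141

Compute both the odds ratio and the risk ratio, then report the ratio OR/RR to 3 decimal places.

2.621

Cells: a = 100, b = 27, c = 112, d = 141.
OR = (100·141)/(27·112) = 14100/3024 = 4.66270
Risk in exposed = 100/127 = 0.78740; risk in unexposed = 112/253 = 0.44269; RR = 1.77868
OR/RR = 4.66270 / 1.77868 = 2.62143
The outcome is not rare, so the OR lies further from 1 than the RR.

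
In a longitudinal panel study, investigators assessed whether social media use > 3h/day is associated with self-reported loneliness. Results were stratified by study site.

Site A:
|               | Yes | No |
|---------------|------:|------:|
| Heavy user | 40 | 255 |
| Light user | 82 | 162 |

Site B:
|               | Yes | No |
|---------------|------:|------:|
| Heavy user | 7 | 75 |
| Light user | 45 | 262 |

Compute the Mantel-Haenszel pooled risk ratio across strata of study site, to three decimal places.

RR_MH = Σ(aᵢ·n₀ᵢ/nᵢ) / Σ(cᵢ·n₁ᵢ/nᵢ), with n₁ᵢ = aᵢ+bᵢ (exposed), n₀ᵢ = cᵢ+dᵢ (unexposed), nᵢ = n₁ᵢ+n₀ᵢ.
Stratum 1 (Site A): n₁ = 295, n₀ = 244, n = 539; a·n₀/n = 40·244/539 = 18.1076; c·n₁/n = 82·295/539 = 44.8794
Stratum 2 (Site B): n₁ = 82, n₀ = 307, n = 389; a·n₀/n = 7·307/389 = 5.5244; c·n₁/n = 45·82/389 = 9.4859
RR_MH = (18.1076 + 5.5244) / (44.8794 + 9.4859) = 23.6320 / 54.3653 = 0.43469

0.435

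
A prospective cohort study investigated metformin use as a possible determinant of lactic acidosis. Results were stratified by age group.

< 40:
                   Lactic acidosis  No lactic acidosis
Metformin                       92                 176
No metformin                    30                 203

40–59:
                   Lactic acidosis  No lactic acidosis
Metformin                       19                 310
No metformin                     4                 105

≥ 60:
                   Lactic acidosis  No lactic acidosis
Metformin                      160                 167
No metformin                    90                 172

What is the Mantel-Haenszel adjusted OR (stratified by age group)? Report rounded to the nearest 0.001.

OR_MH = Σ(aᵢdᵢ/nᵢ) / Σ(bᵢcᵢ/nᵢ), where nᵢ is the stratum total.
Stratum 1 (< 40): n = 501; a·d/n = 92·203/501 = 37.2774; b·c/n = 176·30/501 = 10.5389
Stratum 2 (40–59): n = 438; a·d/n = 19·105/438 = 4.5548; b·c/n = 310·4/438 = 2.8311
Stratum 3 (≥ 60): n = 589; a·d/n = 160·172/589 = 46.7233; b·c/n = 167·90/589 = 25.5178
OR_MH = (37.2774 + 4.5548 + 46.7233) / (10.5389 + 2.8311 + 25.5178) = 88.5555 / 38.8878 = 2.27721

2.277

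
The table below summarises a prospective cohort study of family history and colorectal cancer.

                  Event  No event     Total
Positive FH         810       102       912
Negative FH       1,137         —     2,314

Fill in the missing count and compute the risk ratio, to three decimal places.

1.808

The missing cell is in the unexposed row: 2314 − 1137 = 1177.
So a = 810, b = 102, c = 1137, d = 1177.
RR = [a/(a+b)] / [c/(c+d)] = (810/912) / (1137/2314) = 0.88816/0.49136 = 1.80756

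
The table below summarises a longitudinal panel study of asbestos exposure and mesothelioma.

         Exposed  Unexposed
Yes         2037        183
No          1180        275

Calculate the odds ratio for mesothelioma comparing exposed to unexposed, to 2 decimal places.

2.59

Reading the table with exposure as columns: a = 2037 (Exposed, case), b = 1180 (Exposed, non-case), c = 183 (Unexposed, case), d = 275.
OR = (a·d)/(b·c) = (2037 × 275) / (1180 × 183) = 560175 / 215940 = 2.59412
The odds of mesothelioma are about 2.59 times as high in the exposed group.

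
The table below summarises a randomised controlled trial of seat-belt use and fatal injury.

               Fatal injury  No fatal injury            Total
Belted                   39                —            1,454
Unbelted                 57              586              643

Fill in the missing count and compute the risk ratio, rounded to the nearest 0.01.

The missing cell is in the exposed row: 1454 − 39 = 1415.
So a = 39, b = 1415, c = 57, d = 586.
RR = [a/(a+b)] / [c/(c+d)] = (39/1454) / (57/643) = 0.02682/0.08865 = 0.30258

0.30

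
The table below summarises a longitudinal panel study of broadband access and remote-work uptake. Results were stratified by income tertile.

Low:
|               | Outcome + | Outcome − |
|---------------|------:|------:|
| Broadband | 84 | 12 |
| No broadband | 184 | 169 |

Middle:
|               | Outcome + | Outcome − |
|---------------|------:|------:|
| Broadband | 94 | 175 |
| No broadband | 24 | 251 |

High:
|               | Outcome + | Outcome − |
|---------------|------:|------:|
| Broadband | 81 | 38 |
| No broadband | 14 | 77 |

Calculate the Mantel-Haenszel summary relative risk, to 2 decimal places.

2.51

RR_MH = Σ(aᵢ·n₀ᵢ/nᵢ) / Σ(cᵢ·n₁ᵢ/nᵢ), with n₁ᵢ = aᵢ+bᵢ (exposed), n₀ᵢ = cᵢ+dᵢ (unexposed), nᵢ = n₁ᵢ+n₀ᵢ.
Stratum 1 (Low): n₁ = 96, n₀ = 353, n = 449; a·n₀/n = 84·353/449 = 66.0401; c·n₁/n = 184·96/449 = 39.3408
Stratum 2 (Middle): n₁ = 269, n₀ = 275, n = 544; a·n₀/n = 94·275/544 = 47.5184; c·n₁/n = 24·269/544 = 11.8676
Stratum 3 (High): n₁ = 119, n₀ = 91, n = 210; a·n₀/n = 81·91/210 = 35.1000; c·n₁/n = 14·119/210 = 7.9333
RR_MH = (66.0401 + 47.5184 + 35.1000) / (39.3408 + 11.8676 + 7.9333) = 148.6585 / 59.1417 = 2.51360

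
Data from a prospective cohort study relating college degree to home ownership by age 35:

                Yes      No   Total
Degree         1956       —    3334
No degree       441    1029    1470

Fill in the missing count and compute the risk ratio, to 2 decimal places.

The missing cell is in the exposed row: 3334 − 1956 = 1378.
So a = 1956, b = 1378, c = 441, d = 1029.
RR = [a/(a+b)] / [c/(c+d)] = (1956/3334) / (441/1470) = 0.58668/0.30000 = 1.95561

1.96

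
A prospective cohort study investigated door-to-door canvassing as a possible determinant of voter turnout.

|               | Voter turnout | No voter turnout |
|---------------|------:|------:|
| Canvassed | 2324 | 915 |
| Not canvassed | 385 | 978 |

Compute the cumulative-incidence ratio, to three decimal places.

2.540

Cells: a = 2324, b = 915, c = 385, d = 978.
Risk in exposed = 2324/3239 = 0.71751; risk in unexposed = 385/1363 = 0.28247.
RR = 0.71751 / 0.28247 = 2.54016
The risk among the exposed is 2.54 times that among the unexposed.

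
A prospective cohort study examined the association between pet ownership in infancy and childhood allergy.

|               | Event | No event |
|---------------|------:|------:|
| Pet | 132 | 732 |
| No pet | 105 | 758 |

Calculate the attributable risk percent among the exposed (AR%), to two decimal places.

Cells: a = 132, b = 732, c = 105, d = 758.
Risk in exposed = 132/864 = 0.15278; risk in unexposed = 105/863 = 0.12167.
RR = 0.15278/0.12167 = 1.25569
AR% = (RR − 1)/RR × 100 = (1.25569 − 1)/1.25569 × 100 = 20.3624%

20.36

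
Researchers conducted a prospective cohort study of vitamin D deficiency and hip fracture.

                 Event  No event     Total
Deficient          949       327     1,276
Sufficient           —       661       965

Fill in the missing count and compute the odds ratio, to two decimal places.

The missing cell is in the unexposed row: 965 − 661 = 304.
So a = 949, b = 327, c = 304, d = 661.
OR = (a·d)/(b·c) = (949 × 661) / (327 × 304) = 627289 / 99408 = 6.31025

6.31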